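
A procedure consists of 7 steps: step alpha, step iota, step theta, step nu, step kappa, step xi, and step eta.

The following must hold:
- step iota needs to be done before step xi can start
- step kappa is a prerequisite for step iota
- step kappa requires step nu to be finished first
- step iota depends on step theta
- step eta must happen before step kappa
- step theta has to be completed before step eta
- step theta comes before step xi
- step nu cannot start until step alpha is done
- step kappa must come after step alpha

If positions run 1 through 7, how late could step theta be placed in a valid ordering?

Following every chain forward from step theta, the steps that must come later are step iota, step kappa, step xi, step eta — 4 of them.
With 4 mandatory successors out of 7 steps total, the latest slot for step theta is 7−4 = 3, and it's reachable by doing all non-successors before step theta.

3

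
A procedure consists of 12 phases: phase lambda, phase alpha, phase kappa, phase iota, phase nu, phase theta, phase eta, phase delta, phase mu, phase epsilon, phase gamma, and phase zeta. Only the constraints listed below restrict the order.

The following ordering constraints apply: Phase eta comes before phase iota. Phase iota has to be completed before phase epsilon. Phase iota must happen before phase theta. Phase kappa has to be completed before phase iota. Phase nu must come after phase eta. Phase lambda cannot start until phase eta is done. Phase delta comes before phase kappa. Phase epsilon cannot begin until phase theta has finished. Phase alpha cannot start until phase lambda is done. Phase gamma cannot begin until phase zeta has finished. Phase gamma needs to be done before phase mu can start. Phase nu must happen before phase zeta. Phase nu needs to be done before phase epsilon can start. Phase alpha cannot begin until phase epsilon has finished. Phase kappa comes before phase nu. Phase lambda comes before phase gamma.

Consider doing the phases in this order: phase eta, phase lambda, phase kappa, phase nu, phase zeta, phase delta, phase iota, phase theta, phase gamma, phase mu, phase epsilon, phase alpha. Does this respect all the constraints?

The sequence places phase kappa ahead of phase delta.
But one of the constraints requires phase delta before phase kappa, so this ordering violates it.

No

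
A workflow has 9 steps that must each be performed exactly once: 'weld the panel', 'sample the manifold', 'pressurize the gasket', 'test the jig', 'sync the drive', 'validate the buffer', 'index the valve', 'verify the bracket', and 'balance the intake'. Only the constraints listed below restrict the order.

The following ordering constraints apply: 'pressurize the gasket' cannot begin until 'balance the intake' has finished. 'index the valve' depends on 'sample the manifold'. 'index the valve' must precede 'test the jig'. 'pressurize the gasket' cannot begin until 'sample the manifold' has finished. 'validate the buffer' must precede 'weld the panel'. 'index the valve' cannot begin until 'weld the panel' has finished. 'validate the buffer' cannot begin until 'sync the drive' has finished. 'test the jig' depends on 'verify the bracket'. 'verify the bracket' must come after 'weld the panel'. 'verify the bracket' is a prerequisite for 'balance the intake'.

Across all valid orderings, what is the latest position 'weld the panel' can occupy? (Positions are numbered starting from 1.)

Following every chain forward from 'weld the panel', the steps that must come later are 'pressurize the gasket', 'test the jig', 'index the valve', 'verify the bracket', 'balance the intake' — 5 of them.
With 5 mandatory successors out of 9 steps total, the latest slot for 'weld the panel' is 9−5 = 4, and it's reachable by doing all non-successors before 'weld the panel'.

4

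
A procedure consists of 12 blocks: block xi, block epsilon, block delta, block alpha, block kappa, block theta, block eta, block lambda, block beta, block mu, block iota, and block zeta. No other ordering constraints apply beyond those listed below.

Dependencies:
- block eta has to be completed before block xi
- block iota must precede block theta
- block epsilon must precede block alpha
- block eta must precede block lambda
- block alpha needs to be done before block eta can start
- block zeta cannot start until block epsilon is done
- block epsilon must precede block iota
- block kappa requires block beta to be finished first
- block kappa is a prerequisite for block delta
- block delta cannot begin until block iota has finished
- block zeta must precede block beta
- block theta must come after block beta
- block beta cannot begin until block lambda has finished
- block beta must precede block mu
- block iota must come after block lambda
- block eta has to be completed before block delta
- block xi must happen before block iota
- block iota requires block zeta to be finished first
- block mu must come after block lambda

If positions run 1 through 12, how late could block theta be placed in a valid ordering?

Block theta has no required successors, so nothing stops it from going last (position 12).

12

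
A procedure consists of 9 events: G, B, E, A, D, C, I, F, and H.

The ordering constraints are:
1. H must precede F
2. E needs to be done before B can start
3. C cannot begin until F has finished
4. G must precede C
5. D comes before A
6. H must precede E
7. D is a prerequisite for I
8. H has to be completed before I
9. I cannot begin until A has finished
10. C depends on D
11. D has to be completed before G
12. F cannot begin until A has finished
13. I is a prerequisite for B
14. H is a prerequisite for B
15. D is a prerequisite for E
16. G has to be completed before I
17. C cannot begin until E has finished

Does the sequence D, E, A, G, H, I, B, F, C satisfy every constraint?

No

In the proposed order, E appears before H.
But one of the constraints requires H before E, so this ordering violates it.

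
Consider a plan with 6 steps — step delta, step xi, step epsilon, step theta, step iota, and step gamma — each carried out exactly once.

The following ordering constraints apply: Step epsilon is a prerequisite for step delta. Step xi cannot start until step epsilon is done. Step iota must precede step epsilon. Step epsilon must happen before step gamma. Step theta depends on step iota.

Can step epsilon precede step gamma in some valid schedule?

Yes

Step epsilon is actually forced before step gamma by the constraints, so certainly some valid ordering has step epsilon first.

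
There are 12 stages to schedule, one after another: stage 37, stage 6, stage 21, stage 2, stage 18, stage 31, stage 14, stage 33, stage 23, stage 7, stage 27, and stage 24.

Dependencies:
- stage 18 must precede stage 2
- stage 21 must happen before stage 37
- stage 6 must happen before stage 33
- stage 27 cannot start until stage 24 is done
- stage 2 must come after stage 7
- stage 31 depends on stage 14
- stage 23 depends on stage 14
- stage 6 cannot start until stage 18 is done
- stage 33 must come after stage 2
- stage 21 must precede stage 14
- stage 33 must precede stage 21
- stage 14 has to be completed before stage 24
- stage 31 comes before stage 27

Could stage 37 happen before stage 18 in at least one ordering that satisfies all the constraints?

No

There is a dependency chain stage 18 → stage 6 → stage 33 → stage 21 → stage 37, so stage 37 always comes after stage 18.
So no valid ordering can have stage 37 before stage 18.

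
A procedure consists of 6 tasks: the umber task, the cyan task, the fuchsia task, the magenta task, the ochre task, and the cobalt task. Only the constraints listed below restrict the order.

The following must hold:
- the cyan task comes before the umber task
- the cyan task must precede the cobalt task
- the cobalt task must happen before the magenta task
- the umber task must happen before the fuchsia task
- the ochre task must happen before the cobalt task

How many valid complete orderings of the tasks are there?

2 tasks have no prerequisites (the cyan task, the ochre task), so any of them could come first.
Counting all ways to extend the partial order to a total order gives 16.

16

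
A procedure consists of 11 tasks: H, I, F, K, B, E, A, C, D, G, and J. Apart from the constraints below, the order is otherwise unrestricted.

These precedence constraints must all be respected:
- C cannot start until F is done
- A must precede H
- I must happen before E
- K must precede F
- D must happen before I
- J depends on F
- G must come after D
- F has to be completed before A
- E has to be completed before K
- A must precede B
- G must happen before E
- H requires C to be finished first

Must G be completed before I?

No

G and I are not related by any chain of constraints.
A valid ordering placing I before G exists, so the answer is no.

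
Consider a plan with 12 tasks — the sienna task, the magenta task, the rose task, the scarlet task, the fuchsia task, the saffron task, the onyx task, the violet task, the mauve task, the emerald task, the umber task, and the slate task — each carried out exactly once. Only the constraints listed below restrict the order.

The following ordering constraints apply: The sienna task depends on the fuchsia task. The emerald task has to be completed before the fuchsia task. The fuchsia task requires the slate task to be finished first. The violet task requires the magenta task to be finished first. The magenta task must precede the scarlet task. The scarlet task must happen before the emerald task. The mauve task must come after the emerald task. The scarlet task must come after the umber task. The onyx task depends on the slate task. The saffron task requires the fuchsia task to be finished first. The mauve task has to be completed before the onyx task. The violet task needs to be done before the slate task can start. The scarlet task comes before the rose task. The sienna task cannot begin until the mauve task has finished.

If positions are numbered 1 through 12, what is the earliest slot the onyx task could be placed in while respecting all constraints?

8

Working backwards through the constraints from the onyx task, its full set of required predecessors is the magenta task, the scarlet task, the violet task, the mauve task, the emerald task, the umber task, the slate task — 7 of them.
So at minimum 7 tasks come before the onyx task, putting the onyx task no earlier than position 8. That position is achievable by scheduling exactly those predecessors first.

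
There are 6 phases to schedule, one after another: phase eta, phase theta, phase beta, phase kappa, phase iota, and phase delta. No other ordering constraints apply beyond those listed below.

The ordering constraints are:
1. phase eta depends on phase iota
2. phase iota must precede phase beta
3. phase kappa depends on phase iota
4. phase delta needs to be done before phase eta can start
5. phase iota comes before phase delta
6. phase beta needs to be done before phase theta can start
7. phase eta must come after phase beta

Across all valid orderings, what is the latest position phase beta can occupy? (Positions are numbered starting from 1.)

Following every chain forward from phase beta, the phases that must come later are phase eta, phase theta — 2 of them.
With 2 mandatory successors out of 6 phases total, the latest slot for phase beta is 6−2 = 4, and it's reachable by doing all non-successors before phase beta.

4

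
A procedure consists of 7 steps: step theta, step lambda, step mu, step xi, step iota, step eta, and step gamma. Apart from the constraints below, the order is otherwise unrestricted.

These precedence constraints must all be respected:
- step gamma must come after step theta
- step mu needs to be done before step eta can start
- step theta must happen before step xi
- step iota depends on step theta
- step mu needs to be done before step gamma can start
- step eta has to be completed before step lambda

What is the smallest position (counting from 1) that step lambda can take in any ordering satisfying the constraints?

3

The steps that are forced before step lambda, directly or transitively, are step mu, step eta. That's 2 steps.
So at minimum 2 steps come before step lambda, putting step lambda no earlier than position 3. That position is achievable by scheduling exactly those predecessors first.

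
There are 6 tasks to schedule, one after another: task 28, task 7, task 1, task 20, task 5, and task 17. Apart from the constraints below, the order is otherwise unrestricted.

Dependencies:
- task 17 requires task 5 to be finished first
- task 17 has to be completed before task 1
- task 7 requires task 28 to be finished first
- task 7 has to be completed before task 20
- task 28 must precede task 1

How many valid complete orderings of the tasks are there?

The tasks with no prerequisites are task 28, task 5; any of them can be placed first.
Enumerating by repeatedly choosing an available task (one whose prerequisites are all placed) gives 19 distinct complete orderings.

19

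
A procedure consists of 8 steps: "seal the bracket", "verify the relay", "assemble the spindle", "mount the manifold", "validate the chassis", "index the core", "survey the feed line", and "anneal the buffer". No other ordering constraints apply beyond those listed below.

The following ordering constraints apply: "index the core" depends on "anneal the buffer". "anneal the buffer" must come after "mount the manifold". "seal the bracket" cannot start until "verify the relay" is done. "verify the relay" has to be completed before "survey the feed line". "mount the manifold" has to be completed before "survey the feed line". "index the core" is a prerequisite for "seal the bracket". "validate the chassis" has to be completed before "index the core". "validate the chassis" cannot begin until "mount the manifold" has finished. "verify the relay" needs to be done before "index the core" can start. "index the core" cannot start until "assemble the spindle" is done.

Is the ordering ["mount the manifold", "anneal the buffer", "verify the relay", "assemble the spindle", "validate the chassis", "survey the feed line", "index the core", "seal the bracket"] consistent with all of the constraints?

Every stated constraint is respected: "anneal the buffer" sits at position 2, ahead of "index the core" at position 7, and each of the other listed pairs likewise has the predecessor earlier in the sequence.

Yes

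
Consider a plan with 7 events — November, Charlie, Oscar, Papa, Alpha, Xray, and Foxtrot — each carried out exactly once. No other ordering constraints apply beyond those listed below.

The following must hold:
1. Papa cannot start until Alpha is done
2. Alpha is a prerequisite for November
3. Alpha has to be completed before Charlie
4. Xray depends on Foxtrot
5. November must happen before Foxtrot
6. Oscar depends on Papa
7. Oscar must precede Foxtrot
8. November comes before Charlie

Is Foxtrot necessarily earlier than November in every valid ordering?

There is a chain November → Foxtrot, which puts November before Foxtrot.
So Foxtrot does not have to come before November — it cannot.

No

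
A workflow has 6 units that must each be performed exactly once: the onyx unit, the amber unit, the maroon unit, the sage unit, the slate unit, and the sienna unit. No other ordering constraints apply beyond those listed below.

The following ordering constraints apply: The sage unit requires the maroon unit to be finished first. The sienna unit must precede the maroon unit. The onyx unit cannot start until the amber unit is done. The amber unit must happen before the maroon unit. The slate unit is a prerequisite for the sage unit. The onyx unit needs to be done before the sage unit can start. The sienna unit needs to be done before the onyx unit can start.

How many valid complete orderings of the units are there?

20

3 units have no prerequisites (the amber unit, the slate unit, the sienna unit), so any of them could come first.
Systematically extending each partial ordering one unit at a time and counting, there are 20 complete orderings.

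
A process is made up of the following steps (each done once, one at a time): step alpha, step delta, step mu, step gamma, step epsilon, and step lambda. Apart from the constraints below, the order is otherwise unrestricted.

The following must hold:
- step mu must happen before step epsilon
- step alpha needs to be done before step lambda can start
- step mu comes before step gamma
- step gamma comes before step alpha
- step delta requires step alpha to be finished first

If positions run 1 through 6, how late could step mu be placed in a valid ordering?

Following every chain forward from step mu, the steps that must come later are step alpha, step delta, step gamma, step epsilon, step lambda — 5 of them.
With 5 mandatory successors out of 6 steps total, the latest slot for step mu is 6−5 = 1, and it's reachable by doing all non-successors before step mu.

1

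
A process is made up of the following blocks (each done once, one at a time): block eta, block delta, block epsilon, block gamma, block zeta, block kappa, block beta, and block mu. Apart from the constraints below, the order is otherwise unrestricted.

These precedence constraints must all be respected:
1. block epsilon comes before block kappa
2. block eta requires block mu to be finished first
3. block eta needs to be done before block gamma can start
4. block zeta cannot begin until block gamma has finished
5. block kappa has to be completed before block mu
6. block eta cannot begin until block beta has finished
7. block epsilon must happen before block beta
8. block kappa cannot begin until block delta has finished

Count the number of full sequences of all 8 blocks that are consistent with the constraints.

2 blocks have no prerequisites (block delta, block epsilon), so any of them could come first.
Counting all ways to extend the partial order to a total order gives 7.

7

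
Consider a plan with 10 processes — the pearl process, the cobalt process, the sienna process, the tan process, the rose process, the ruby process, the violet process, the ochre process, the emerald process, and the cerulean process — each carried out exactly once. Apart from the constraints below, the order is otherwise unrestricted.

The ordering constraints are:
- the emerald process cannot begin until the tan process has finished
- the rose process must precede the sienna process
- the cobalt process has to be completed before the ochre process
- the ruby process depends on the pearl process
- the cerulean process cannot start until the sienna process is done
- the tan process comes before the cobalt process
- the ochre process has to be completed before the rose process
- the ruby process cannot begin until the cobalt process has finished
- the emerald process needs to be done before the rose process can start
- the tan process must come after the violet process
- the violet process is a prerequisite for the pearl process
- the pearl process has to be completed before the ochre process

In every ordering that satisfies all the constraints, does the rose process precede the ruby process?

Nothing in the constraints links the rose process and the ruby process; they are unordered relative to each other.
A valid ordering placing the ruby process before the rose process exists, so the answer is no.

No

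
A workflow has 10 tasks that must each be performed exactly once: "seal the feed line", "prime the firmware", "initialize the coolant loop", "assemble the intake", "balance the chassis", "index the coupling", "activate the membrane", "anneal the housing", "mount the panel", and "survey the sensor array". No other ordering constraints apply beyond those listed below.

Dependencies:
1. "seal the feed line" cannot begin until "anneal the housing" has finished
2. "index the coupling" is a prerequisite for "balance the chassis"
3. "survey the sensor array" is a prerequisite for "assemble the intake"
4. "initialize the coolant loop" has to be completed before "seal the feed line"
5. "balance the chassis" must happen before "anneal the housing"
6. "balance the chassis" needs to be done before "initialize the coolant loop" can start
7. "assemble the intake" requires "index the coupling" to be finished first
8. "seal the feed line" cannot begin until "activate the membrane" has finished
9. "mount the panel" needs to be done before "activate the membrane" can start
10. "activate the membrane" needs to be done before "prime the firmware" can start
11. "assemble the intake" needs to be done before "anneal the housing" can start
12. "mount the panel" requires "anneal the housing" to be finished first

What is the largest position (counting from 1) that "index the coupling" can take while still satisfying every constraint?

The tasks that are forced after "index the coupling", directly or by a chain of constraints, are "seal the feed line", "prime the firmware", "initialize the coolant loop", "assemble the intake", "balance the chassis", "activate the membrane", "anneal the housing", "mount the panel". That's 8 tasks.
With 8 mandatory successors out of 10 tasks total, the latest slot for "index the coupling" is 10−8 = 2, and it's reachable by doing all non-successors before "index the coupling".

2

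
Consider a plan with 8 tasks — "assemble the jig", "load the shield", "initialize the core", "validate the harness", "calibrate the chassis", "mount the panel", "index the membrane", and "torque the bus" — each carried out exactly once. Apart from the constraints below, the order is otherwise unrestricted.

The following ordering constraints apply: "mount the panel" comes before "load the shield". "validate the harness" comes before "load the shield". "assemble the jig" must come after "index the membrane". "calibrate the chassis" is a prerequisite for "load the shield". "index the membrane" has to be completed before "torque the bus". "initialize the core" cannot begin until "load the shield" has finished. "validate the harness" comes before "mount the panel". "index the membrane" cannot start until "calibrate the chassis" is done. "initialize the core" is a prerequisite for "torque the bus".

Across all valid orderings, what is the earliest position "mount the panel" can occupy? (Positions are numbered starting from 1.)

Working backwards through the constraints from "mount the panel", its only required predecessor is "validate the harness".
With 1 mandatory predecessor, the earliest "mount the panel" can sit is position 1+1 = 2, and placing just that one first achieves it.

2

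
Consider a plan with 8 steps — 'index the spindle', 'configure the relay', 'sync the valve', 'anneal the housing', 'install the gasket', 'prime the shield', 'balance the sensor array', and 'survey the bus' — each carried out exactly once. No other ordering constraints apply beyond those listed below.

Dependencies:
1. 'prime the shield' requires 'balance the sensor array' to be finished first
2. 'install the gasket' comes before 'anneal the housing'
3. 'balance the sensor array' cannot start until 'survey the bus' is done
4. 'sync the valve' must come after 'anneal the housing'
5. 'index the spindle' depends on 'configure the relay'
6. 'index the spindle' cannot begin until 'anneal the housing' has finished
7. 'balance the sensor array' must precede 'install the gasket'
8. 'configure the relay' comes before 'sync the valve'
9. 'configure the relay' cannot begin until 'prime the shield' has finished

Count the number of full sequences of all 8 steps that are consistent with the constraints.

12

'survey the bus' is the only step with nothing required before it, so every ordering starts there.
Enumerating by repeatedly choosing an available step (one whose prerequisites are all placed) gives 12 distinct complete orderings.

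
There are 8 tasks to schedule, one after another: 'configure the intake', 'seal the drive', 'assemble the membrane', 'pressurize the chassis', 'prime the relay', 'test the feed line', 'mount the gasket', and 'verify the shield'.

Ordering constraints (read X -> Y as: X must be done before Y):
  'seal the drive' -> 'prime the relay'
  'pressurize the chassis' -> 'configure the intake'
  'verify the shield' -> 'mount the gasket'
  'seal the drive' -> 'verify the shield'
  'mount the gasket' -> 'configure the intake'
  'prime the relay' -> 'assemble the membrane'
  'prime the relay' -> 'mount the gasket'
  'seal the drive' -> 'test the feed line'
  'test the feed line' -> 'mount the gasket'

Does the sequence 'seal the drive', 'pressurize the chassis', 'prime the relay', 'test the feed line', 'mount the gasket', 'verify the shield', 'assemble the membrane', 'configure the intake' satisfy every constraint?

The sequence places 'mount the gasket' ahead of 'verify the shield'.
That contradicts the constraint that 'verify the shield' must precede 'mount the gasket'.

No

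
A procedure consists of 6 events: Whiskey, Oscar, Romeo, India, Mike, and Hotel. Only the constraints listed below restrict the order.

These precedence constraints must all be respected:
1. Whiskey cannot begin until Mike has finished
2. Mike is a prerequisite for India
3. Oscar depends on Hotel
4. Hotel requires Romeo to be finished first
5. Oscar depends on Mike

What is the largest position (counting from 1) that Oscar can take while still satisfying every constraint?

Nothing depends on Oscar, so it can be the final event, position 6.

6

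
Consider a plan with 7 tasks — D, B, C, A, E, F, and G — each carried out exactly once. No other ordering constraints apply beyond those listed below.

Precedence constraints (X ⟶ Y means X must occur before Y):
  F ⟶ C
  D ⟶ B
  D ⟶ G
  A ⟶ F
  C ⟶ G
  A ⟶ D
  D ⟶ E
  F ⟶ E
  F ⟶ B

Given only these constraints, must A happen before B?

Yes

Following the dependencies: A → D → B.
That forces A before B in every valid schedule.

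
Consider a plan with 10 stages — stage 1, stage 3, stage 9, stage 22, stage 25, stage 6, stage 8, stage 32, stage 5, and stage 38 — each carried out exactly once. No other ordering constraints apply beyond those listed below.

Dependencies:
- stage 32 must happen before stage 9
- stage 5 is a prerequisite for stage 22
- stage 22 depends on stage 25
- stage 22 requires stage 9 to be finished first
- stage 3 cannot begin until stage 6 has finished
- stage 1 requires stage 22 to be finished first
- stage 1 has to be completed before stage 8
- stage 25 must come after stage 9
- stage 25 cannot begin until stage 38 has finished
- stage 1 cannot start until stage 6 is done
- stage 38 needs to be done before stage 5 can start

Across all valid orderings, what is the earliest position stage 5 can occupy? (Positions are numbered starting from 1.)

2

The only stage forced before stage 5 (directly or transitively) is stage 38.
With 1 mandatory predecessor, the earliest stage 5 can sit is position 1+1 = 2, and placing just that one first achieves it.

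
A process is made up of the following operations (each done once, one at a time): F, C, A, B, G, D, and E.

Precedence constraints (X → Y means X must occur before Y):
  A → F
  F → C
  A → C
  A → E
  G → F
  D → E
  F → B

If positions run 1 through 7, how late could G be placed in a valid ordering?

The operations that are forced after G, directly or by a chain of constraints, are F, C, B. That's 3 operations.
So at least 3 operations follow G, putting G no later than position 4. That position is achievable by scheduling everything else first.

4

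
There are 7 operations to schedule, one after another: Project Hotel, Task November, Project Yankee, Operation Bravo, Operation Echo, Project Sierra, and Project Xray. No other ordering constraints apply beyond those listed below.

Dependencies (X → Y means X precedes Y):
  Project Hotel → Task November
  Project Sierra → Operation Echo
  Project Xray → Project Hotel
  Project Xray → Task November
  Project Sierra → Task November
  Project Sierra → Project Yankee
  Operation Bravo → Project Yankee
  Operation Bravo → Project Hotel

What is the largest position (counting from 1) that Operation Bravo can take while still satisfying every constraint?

The operations that are forced after Operation Bravo, directly or by a chain of constraints, are Project Hotel, Task November, Project Yankee. That's 3 operations.
So at least 3 operations follow Operation Bravo, putting Operation Bravo no later than position 4. That position is achievable by scheduling everything else first.

4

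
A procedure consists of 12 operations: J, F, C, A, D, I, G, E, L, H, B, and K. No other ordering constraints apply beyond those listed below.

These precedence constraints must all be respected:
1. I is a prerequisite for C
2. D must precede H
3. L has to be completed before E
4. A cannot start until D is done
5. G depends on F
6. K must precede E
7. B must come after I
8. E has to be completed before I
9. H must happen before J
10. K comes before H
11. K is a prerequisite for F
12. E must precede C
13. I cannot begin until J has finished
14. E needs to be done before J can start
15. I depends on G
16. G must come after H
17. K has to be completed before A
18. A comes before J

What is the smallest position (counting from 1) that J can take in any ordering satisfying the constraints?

The operations that are forced before J, directly or transitively, are A, D, E, L, H, K. That's 6 operations.
With 6 mandatory predecessors, the earliest J can sit is position 6+1 = 7, and placing just those 6 first achieves it.

7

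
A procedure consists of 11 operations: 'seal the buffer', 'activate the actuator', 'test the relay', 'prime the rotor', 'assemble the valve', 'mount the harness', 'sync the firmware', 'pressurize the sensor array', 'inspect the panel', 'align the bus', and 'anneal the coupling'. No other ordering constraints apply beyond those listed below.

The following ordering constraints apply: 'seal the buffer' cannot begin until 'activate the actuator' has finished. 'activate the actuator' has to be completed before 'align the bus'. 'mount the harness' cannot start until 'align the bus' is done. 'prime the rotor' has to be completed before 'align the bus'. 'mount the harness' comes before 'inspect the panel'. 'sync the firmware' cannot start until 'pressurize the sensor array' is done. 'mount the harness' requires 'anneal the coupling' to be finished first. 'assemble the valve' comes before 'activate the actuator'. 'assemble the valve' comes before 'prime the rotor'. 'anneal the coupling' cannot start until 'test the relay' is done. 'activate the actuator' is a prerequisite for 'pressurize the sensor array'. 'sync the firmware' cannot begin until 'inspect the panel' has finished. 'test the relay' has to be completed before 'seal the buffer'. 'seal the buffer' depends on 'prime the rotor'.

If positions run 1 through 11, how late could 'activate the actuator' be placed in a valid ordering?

5

Every operation that must follow 'activate the actuator' has to come after it. Tracing all chains starting from 'activate the actuator', those operations are: 'seal the buffer', 'mount the harness', 'sync the firmware', 'pressurize the sensor array', 'inspect the panel', 'align the bus' — 6 in total.
So at least 6 operations follow 'activate the actuator', putting 'activate the actuator' no later than position 5. That position is achievable by scheduling everything else first.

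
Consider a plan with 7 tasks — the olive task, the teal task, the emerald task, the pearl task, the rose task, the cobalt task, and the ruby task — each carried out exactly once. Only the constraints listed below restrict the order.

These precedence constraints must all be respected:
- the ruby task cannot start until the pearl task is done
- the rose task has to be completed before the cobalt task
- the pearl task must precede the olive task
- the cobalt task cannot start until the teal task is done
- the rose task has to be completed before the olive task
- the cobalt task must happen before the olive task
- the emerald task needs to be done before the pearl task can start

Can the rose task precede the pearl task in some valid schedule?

Yes

Nothing in the constraints forces the pearl task before the rose task — there is no chain from the pearl task to the rose task.
That means at least one valid schedule has the rose task before the pearl task.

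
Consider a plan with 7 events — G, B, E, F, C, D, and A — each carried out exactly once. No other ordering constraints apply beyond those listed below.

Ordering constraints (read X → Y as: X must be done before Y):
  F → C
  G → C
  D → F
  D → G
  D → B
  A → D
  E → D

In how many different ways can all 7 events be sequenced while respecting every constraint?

2 events have no prerequisites (E, A), so any of them could come first.
Enumerating by repeatedly choosing an available event (one whose prerequisites are all placed) gives 16 distinct complete orderings.

16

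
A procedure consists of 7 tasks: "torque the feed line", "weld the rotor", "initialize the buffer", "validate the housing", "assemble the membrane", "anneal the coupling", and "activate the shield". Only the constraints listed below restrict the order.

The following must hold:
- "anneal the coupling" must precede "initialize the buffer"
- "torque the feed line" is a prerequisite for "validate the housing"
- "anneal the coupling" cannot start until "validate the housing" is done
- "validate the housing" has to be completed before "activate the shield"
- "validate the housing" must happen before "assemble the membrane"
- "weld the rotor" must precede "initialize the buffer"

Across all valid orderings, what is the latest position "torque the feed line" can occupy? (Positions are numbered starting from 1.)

Every task that must follow "torque the feed line" has to come after it. Tracing all chains starting from "torque the feed line", those tasks are: "initialize the buffer", "validate the housing", "assemble the membrane", "anneal the coupling", "activate the shield" — 5 in total.
So at least 5 tasks follow "torque the feed line", putting "torque the feed line" no later than position 2. That position is achievable by scheduling everything else first.

2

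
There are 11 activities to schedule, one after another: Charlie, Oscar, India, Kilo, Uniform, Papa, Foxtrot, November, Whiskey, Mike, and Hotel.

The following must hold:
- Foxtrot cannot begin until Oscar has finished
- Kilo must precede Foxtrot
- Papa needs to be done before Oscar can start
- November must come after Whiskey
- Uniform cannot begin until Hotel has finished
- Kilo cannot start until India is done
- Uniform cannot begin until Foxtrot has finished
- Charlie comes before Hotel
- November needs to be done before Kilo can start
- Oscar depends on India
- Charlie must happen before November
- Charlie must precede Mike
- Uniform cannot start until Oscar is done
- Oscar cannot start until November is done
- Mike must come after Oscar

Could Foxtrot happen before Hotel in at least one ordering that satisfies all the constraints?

No chain of constraints runs from Hotel to Foxtrot, so Hotel is not required to come first.
So a valid ordering placing Foxtrot earlier than Hotel exists.

Yes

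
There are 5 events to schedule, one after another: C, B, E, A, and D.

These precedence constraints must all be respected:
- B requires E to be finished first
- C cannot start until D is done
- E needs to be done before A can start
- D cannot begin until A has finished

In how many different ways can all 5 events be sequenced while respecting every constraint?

E is the only event with nothing required before it, so every ordering starts there.
Enumerating by repeatedly choosing an available event (one whose prerequisites are all placed) gives 4 distinct complete orderings.

4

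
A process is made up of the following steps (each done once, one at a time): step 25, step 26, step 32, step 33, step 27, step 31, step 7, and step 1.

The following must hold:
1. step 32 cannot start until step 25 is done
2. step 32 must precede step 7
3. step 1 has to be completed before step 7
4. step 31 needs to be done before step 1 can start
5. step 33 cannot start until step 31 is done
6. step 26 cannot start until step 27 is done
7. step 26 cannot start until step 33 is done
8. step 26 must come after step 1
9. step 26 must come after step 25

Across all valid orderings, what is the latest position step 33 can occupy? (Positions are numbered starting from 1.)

Following the constraints forward from step 33, its only required successor is step 26.
With 1 mandatory successor out of 8 steps total, the latest slot for step 33 is 8−1 = 7, and it's reachable by doing all non-successors before step 33.

7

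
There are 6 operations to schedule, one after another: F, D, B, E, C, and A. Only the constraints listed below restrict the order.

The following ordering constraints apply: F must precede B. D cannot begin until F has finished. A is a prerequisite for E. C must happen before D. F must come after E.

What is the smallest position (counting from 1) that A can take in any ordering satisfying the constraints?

Nothing is required before A; it can be the very first operation.

1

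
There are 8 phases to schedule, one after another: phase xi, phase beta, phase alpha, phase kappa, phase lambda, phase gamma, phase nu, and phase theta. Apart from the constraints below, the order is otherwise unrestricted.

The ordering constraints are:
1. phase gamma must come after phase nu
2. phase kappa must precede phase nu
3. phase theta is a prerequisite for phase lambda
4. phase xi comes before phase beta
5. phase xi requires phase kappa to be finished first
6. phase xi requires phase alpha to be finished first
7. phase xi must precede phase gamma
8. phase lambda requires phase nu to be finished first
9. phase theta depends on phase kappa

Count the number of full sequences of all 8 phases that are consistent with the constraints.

The phases with no prerequisites are phase alpha, phase kappa; any of them can be placed first.
Counting all ways to extend the partial order to a total order gives 178.

178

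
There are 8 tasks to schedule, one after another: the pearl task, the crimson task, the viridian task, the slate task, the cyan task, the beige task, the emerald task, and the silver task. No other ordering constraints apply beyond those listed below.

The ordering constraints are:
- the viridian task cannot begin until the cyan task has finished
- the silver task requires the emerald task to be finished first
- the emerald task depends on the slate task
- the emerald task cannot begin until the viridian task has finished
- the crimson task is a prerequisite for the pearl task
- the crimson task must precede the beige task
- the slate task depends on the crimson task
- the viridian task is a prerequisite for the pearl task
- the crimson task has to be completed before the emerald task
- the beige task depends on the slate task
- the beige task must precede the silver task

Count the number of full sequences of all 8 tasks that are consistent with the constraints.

The tasks with no prerequisites are the crimson task, the cyan task; any of them can be placed first.
Counting all ways to extend the partial order to a total order gives 66.

66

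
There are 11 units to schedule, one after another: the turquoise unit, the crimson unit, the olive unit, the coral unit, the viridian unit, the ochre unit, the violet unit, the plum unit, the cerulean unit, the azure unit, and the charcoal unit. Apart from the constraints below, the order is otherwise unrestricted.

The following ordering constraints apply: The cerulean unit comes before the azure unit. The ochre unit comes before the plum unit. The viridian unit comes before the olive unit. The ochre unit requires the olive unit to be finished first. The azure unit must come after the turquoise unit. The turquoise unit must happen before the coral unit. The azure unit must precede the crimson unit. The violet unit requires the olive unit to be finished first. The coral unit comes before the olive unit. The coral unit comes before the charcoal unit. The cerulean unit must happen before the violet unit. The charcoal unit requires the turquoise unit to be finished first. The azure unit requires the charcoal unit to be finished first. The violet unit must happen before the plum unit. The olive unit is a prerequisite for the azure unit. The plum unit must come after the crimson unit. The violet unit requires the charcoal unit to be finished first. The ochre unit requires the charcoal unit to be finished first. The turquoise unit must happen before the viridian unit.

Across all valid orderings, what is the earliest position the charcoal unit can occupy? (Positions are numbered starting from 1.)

3

Every unit that must precede the charcoal unit has to come before it. Tracing all chains that end at the charcoal unit, those units are: the turquoise unit, the coral unit — 2 in total.
So at minimum 2 units come before the charcoal unit, putting the charcoal unit no earlier than position 3. That position is achievable by scheduling exactly those predecessors first.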